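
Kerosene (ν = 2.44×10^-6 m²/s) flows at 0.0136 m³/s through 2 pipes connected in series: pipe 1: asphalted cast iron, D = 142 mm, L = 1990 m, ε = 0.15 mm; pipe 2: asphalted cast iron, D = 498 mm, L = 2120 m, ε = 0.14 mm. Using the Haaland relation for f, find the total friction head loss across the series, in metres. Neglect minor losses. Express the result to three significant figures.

Pipe 1: V = 0.8588 m/s, Re = 5.00×10^4, ε/D = 0.00106, f = 0.02389, h_1 = f(L/D)V²/2g = 12.58 m
Pipe 2: V = 0.06982 m/s, Re = 1.43×10^4, ε/D = 2.81×10^-4, f = 0.02849, h_2 = f(L/D)V²/2g = 0.03013 m
Series → Q common, losses add: H = Σh = 12.61 m

H ≈ 12.6 m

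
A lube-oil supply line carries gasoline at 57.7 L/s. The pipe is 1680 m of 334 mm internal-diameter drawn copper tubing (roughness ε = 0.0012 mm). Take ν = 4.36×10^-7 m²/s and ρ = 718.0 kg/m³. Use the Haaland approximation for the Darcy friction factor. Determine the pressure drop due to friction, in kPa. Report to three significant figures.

V = 4Q/(πD²) = 4·0.0577/(π·0.334²) = 0.6586 m/s
Re = VD/ν = 0.6586·0.334/4.36×10^-7 = 5.04×10^5 → turbulent
ε/D = 0.0012/334 = 3.59×10^-6
Haaland: f = 0.01308
h_f = f(L/D)V²/(2g) = 0.01308·(1680/0.334)·0.6586²/(2·9.81) = 1.454 m
Δp = ρg·h_f = 718.0·9.81·1.454 = 10.24 kPa

Δp ≈ 10.2 kPa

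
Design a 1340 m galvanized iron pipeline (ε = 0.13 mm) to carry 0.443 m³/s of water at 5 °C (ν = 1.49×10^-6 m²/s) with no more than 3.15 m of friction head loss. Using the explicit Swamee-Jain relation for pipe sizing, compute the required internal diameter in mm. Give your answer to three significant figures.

D ≈ 646 mm

Swamee-Jain (Type III): D = 0.66·[ε^1.25·(LQ²/(gh_f))^4.75 + ν·Q^9.4·(L/(gh_f))^5.2]^0.04
LQ²/(gh_f) = 8.510; L/(gh_f) = 43.36
Term 1 = ε^1.25·(…)^4.75 = 0.363; Term 2 = ν·Q^9.4·(…)^5.2 = 0.230
D = 0.66·(0.363 + 0.230)^0.04 = 0.6464 m = 646 mm
Check: V = 1.35 m/s, Re = 5.86×10^5, f = 0.01532, h_f = 2.95 m ≈ 3.15 m ✓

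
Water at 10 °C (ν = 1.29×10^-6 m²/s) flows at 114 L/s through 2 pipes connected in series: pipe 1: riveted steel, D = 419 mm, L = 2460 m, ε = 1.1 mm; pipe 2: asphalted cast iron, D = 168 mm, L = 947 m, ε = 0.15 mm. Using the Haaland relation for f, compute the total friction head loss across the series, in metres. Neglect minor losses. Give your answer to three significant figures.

Pipe 1: V = 0.8268 m/s, Re = 2.69×10^5, ε/D = 0.00263, f = 0.02575, h_1 = f(L/D)V²/2g = 5.268 m
Pipe 2: V = 5.143 m/s, Re = 6.70×10^5, ε/D = 8.93×10^-4, f = 0.01957, h_2 = f(L/D)V²/2g = 148.7 m
Series → Q common, losses add: H = Σh = 154.0 m

H ≈ 154 m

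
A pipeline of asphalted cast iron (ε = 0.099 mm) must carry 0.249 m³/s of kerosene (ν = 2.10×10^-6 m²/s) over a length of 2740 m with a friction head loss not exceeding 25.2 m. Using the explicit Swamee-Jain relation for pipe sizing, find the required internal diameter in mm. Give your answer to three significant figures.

D ≈ 396 mm

Swamee-Jain (Type III): D = 0.66·[ε^1.25·(LQ²/(gh_f))^4.75 + ν·Q^9.4·(L/(gh_f))^5.2]^0.04
LQ²/(gh_f) = 0.6872; L/(gh_f) = 11.08
Term 1 = ε^1.25·(…)^4.75 = 1.66×10^-6; Term 2 = ν·Q^9.4·(…)^5.2 = 1.20×10^-6
D = 0.66·(1.66×10^-6 + 1.20×10^-6)^0.04 = 0.3961 m = 396 mm
Check: V = 2.02 m/s, Re = 3.81×10^5, f = 0.01632, h_f = 23.5 m ≈ 25.2 m ✓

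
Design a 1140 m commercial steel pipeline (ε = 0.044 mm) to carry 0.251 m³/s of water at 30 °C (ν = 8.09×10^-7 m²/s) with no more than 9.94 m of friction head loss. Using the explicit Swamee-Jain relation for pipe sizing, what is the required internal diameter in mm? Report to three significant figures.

Swamee-Jain (Type III): D = 0.66·[ε^1.25·(LQ²/(gh_f))^4.75 + ν·Q^9.4·(L/(gh_f))^5.2]^0.04
LQ²/(gh_f) = 0.7365; L/(gh_f) = 11.69
Term 1 = ε^1.25·(…)^4.75 = 8.38×10^-7; Term 2 = ν·Q^9.4·(…)^5.2 = 6.57×10^-7
D = 0.66·(8.38×10^-7 + 6.57×10^-7)^0.04 = 0.3860 m = 386 mm
Check: V = 2.15 m/s, Re = 1.02×10^6, f = 0.01368, h_f = 9.48 m ≈ 9.94 m ✓

D ≈ 386 mm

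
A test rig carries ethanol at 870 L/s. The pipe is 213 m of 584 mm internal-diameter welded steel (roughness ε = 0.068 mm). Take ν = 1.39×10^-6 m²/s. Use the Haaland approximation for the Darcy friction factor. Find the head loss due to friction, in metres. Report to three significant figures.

V = 4Q/(πD²) = 4·0.870/(π·0.584²) = 3.248 m/s
Re = VD/ν = 3.248·0.584/1.39×10^-6 = 1.36×10^6 → turbulent
ε/D = 0.068/584 = 1.16×10^-4
Haaland: f = 0.01328
h_f = f(L/D)V²/(2g) = 0.01328·(213/0.584)·3.248²/(2·9.81) = 2.605 m

h_f ≈ 2.60 m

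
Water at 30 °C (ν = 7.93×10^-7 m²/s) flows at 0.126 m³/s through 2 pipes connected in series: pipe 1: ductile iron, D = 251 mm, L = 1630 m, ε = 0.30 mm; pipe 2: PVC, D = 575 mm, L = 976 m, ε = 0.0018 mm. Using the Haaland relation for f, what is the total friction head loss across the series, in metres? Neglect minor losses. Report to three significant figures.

Pipe 1: V = 2.546 m/s, Re = 8.06×10^5, ε/D = 0.00120, f = 0.02085, h_1 = f(L/D)V²/2g = 44.74 m
Pipe 2: V = 0.4852 m/s, Re = 3.52×10^5, ε/D = 3.13×10^-6, f = 0.01395, h_2 = f(L/D)V²/2g = 0.2842 m
Series → Q common, losses add: H = Σh = 45.03 m

H ≈ 45.0 m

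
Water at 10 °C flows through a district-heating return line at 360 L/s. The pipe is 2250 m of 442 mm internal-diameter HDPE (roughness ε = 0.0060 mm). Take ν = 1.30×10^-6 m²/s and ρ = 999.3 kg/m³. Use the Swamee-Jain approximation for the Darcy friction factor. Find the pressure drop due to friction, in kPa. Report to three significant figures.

V = 4Q/(πD²) = 4·0.360/(π·0.442²) = 2.346 m/s
Re = VD/ν = 2.346·0.442/1.30×10^-6 = 7.98×10^5 → turbulent
ε/D = 0.0060/442 = 1.36×10^-5
Swamee-Jain: f = 0.01235
h_f = f(L/D)V²/(2g) = 0.01235·(2250/0.442)·2.346²/(2·9.81) = 17.64 m
Δp = ρg·h_f = 999.3·9.81·17.64 = 172.9 kPa

Δp ≈ 173 kPa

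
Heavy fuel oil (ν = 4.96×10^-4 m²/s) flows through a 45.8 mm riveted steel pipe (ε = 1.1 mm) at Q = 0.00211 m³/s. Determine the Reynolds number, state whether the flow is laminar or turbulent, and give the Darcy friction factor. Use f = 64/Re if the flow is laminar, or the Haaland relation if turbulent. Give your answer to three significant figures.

V = 4Q/(πD²) = 1.281 m/s
Re = VD/ν = 1.281·0.0458/4.96×10^-4 = 118
Re < 2300 → laminar → f = 64/Re = 0.5412

Re ≈ 118; laminar; f = 64/Re ≈ 0.541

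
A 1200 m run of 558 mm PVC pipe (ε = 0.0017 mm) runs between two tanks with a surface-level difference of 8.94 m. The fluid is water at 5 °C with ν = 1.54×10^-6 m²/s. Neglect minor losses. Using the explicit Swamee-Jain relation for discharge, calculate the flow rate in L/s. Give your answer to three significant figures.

Swamee-Jain (Type II): Q = -0.965·√(gD⁵h_f/L)·ln[ε/(3.7D) + √(3.17ν²L/(gD³h_f))]
√(gD⁵h_f/L) = √(9.81·0.558⁵·8.94/1200) = 0.06288
ε/(3.7D) = 8.23×10^-7; √(3.17ν²L/(gD³h_f)) = 2.43×10^-5
Q = -0.965·0.06288·ln(2.516×10^-5) = 0.6426 m³/s
Check: V = 2.63 m/s, Re = 9.52×10^5, f = 0.01178, h_f = 8.91 m ≈ 8.94 m ✓

Q ≈ 643 L/s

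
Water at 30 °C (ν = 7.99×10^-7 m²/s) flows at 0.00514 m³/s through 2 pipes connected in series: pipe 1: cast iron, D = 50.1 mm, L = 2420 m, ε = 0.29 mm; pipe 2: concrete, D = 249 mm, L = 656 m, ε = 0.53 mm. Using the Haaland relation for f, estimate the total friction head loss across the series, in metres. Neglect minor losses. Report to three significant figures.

H ≈ 541 m

Pipe 1: V = 2.607 m/s, Re = 1.63×10^5, ε/D = 0.00579, f = 0.03230, h_1 = f(L/D)V²/2g = 540.7 m
Pipe 2: V = 0.1056 m/s, Re = 3.29×10^4, ε/D = 0.00213, f = 0.02776, h_2 = f(L/D)V²/2g = 0.04153 m
Series → Q common, losses add: H = Σh = 540.7 m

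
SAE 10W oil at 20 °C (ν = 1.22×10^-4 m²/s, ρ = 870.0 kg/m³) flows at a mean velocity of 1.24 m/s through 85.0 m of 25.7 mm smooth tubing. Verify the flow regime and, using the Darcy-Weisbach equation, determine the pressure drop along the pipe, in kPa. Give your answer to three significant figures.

Re = VD/ν = 1.24·0.02570/1.22×10^-4 = 261 → laminar (Re < 2300)
f = 64/Re = 0.2450
h_f = f(L/D)V²/(2g) = 0.2450·(85.0/0.02570)·1.24²/(2·9.81) = 63.51 m
Δp = ρg·h_f = 870.0·9.81·63.51 = 542.0 kPa

Δp ≈ 542 kPa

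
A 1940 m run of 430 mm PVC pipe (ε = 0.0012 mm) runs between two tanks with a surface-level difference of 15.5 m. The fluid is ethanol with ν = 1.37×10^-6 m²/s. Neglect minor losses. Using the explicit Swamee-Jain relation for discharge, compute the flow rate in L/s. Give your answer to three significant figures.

Q ≈ 339 L/s

Swamee-Jain (Type II): Q = -0.965·√(gD⁵h_f/L)·ln[ε/(3.7D) + √(3.17ν²L/(gD³h_f))]
√(gD⁵h_f/L) = √(9.81·0.430⁵·15.5/1940) = 0.03394
ε/(3.7D) = 7.54×10^-7; √(3.17ν²L/(gD³h_f)) = 3.09×10^-5
Q = -0.965·0.03394·ln(3.165×10^-5) = 0.3394 m³/s
Check: V = 2.34 m/s, Re = 7.34×10^5, f = 0.01230, h_f = 15.4 m ≈ 15.5 m ✓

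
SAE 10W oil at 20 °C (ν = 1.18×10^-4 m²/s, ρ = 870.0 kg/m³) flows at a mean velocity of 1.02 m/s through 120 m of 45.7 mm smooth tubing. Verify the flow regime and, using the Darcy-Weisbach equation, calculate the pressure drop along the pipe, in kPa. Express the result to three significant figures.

Δp ≈ 193 kPa

Re = VD/ν = 1.02·0.04570/1.18×10^-4 = 395 → laminar (Re < 2300)
f = 64/Re = 0.1620
h_f = f(L/D)V²/(2g) = 0.1620·(120/0.04570)·1.02²/(2·9.81) = 22.56 m
Δp = ρg·h_f = 870.0·9.81·22.56 = 192.5 kPa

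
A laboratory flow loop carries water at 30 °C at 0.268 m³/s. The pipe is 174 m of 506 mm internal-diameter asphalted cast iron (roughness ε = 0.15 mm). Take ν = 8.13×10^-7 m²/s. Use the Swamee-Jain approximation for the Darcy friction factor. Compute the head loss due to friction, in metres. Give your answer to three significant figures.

V = 4Q/(πD²) = 4·0.268/(π·0.506²) = 1.333 m/s
Re = VD/ν = 1.333·0.506/8.13×10^-7 = 8.29×10^5 → turbulent
ε/D = 0.15/506 = 2.96×10^-4
Swamee-Jain: f = 0.01586
h_f = f(L/D)V²/(2g) = 0.01586·(174/0.506)·1.333²/(2·9.81) = 0.4938 m

h_f ≈ 0.494 m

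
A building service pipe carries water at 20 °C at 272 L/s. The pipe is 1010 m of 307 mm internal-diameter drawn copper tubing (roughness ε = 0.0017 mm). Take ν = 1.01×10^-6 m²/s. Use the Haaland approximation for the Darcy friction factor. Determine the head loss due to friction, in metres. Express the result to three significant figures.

h_f ≈ 26.0 m

V = 4Q/(πD²) = 4·0.272/(π·0.307²) = 3.675 m/s
Re = VD/ν = 3.675·0.307/1.01×10^-6 = 1.12×10^6 → turbulent
ε/D = 0.0017/307 = 5.54×10^-6
Haaland: f = 0.01148
h_f = f(L/D)V²/(2g) = 0.01148·(1010/0.307)·3.675²/(2·9.81) = 25.98 m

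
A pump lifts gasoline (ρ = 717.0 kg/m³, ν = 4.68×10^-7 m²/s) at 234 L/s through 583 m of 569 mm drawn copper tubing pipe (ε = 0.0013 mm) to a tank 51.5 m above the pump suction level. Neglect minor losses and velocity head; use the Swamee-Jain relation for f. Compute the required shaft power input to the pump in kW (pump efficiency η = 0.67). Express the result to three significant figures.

P_shaft ≈ 128 kW

V = 4Q/(πD²) = 0.9202 m/s; Re = 1.12×10^6; ε/D = 2.28×10^-6; f = 0.01145
h_f = f(L/D)V²/2g = 0.5065 m
Total head H = z + h_f = 51.5 + 0.5065 = 52.01 m
P_hyd = ρgQH = 717.0·9.81·0.234·52.01 = 85.60 kW
P_shaft = P_hyd/η = 85.60/0.67 = 127.8 kW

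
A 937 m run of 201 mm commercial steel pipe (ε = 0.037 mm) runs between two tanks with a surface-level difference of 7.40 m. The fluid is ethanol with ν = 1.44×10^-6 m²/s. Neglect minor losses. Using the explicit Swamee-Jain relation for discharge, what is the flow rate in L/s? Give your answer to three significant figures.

Swamee-Jain (Type II): Q = -0.965·√(gD⁵h_f/L)·ln[ε/(3.7D) + √(3.17ν²L/(gD³h_f))]
√(gD⁵h_f/L) = √(9.81·0.201⁵·7.40/937) = 0.005042
ε/(3.7D) = 4.98×10^-5; √(3.17ν²L/(gD³h_f)) = 1.02×10^-4
Q = -0.965·0.005042·ln(1.520×10^-4) = 0.04277 m³/s
Check: V = 1.35 m/s, Re = 1.88×10^5, f = 0.01716, h_f = 7.41 m ≈ 7.40 m ✓

Q ≈ 42.8 L/s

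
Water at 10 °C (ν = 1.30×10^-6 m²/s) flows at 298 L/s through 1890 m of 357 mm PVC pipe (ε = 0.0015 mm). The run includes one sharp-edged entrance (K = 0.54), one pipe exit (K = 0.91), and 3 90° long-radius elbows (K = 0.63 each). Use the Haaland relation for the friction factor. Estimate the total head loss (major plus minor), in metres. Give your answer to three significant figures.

H_L ≈ 30.3 m

V = 4Q/(πD²) = 2.977 m/s; V²/2g = 0.4517 m
Re = 8.18×10^5, ε/D = 4.20×10^-6 → f = 0.01205 (Haaland)
Major: h_f = f(L/D)·V²/2g = 0.01205·5294·0.4517 = 28.82 m
Minor: ΣK = 3.34; h_m = ΣK·V²/2g = 1.509 m
Total H_L = 28.82 + 1.509 = 30.33 m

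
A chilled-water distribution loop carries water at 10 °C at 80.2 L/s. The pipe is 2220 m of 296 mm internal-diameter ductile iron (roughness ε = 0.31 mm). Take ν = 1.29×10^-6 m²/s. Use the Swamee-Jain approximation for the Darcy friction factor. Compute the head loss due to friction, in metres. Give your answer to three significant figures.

h_f ≈ 10.9 m

V = 4Q/(πD²) = 4·0.0802/(π·0.296²) = 1.165 m/s
Re = VD/ν = 1.165·0.296/1.29×10^-6 = 2.67×10^5 → turbulent
ε/D = 0.31/296 = 0.00105
Swamee-Jain: f = 0.02105
h_f = f(L/D)V²/(2g) = 0.02105·(2220/0.296)·1.165²/(2·9.81) = 10.93 m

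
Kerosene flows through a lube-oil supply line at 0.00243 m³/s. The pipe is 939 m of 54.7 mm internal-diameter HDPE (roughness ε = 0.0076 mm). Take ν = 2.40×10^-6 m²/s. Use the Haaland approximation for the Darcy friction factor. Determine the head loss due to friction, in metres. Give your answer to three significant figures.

h_f ≈ 23.4 m

V = 4Q/(πD²) = 4·0.00243/(π·0.0547²) = 1.034 m/s
Re = VD/ν = 1.034·0.0547/2.40×10^-6 = 2.36×10^4 → turbulent
ε/D = 0.0076/54.7 = 1.39×10^-4
Haaland: f = 0.02497
h_f = f(L/D)V²/(2g) = 0.02497·(939/0.0547)·1.034²/(2·9.81) = 23.36 m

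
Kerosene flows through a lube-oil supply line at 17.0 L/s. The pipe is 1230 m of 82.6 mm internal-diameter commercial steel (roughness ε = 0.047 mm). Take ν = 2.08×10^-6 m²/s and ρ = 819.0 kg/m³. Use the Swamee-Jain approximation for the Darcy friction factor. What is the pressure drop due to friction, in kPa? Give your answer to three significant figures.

Δp ≈ 1240 kPa

V = 4Q/(πD²) = 4·0.0170/(π·0.0826²) = 3.172 m/s
Re = VD/ν = 3.172·0.0826/2.08×10^-6 = 1.26×10^5 → turbulent
ε/D = 0.047/82.6 = 5.69×10^-4
Swamee-Jain: f = 0.02016
h_f = f(L/D)V²/(2g) = 0.02016·(1230/0.0826)·3.172²/(2·9.81) = 154.0 m
Δp = ρg·h_f = 819.0·9.81·154.0 = 1238 kPa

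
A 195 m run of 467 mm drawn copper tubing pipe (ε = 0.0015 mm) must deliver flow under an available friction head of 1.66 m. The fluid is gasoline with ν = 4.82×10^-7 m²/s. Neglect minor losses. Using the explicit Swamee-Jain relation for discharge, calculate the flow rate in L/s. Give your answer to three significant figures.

Q ≈ 478 L/s

Swamee-Jain (Type II): Q = -0.965·√(gD⁵h_f/L)·ln[ε/(3.7D) + √(3.17ν²L/(gD³h_f))]
√(gD⁵h_f/L) = √(9.81·0.467⁵·1.66/195) = 0.04307
ε/(3.7D) = 8.68×10^-7; √(3.17ν²L/(gD³h_f)) = 9.31×10^-6
Q = -0.965·0.04307·ln(1.017×10^-5) = 0.4778 m³/s
Check: V = 2.79 m/s, Re = 2.70×10^6, f = 0.01004, h_f = 1.66 m ≈ 1.66 m ✓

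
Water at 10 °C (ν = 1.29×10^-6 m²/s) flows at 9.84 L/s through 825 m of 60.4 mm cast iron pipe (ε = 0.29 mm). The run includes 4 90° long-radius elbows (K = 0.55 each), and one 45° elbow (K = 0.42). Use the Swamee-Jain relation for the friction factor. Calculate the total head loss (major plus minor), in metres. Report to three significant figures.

H_L ≈ 254 m

V = 4Q/(πD²) = 3.434 m/s; V²/2g = 0.6011 m
Re = 1.61×10^5, ε/D = 0.00480 → f = 0.03080 (Swamee-Jain)
Major: h_f = f(L/D)·V²/2g = 0.03080·13659·0.6011 = 252.9 m
Minor: ΣK = 2.62; h_m = ΣK·V²/2g = 1.575 m
Total H_L = 252.9 + 1.575 = 254.5 m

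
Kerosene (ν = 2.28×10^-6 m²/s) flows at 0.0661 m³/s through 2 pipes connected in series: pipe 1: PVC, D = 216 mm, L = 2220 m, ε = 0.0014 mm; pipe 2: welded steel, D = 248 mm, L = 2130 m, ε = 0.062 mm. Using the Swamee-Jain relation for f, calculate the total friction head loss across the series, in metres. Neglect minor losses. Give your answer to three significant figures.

Pipe 1: V = 1.804 m/s, Re = 1.71×10^5, ε/D = 6.48×10^-6, f = 0.01607, h_1 = f(L/D)V²/2g = 27.40 m
Pipe 2: V = 1.368 m/s, Re = 1.49×10^5, ε/D = 2.50×10^-4, f = 0.01815, h_2 = f(L/D)V²/2g = 14.88 m
Series → Q common, losses add: H = Σh = 42.28 m

H ≈ 42.3 m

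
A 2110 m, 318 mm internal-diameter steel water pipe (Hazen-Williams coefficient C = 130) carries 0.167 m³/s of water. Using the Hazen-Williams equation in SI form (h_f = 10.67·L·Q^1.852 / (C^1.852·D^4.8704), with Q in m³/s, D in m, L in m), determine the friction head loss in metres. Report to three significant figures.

h_f ≈ 26.4 m

h_f = 10.67·2110·0.167^1.852 / (130^1.852·0.318^4.8704) = 26.38 m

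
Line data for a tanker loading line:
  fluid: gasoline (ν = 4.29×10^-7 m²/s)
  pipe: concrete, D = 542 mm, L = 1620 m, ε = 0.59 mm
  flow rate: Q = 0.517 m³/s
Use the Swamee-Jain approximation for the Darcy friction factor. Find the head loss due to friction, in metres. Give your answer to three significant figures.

h_f ≈ 15.4 m

V = 4Q/(πD²) = 4·0.517/(π·0.542²) = 2.241 m/s
Re = VD/ν = 2.241·0.542/4.29×10^-7 = 2.83×10^6 → turbulent
ε/D = 0.59/542 = 0.00109
Swamee-Jain: f = 0.02020
h_f = f(L/D)V²/(2g) = 0.02020·(1620/0.542)·2.241²/(2·9.81) = 15.45 m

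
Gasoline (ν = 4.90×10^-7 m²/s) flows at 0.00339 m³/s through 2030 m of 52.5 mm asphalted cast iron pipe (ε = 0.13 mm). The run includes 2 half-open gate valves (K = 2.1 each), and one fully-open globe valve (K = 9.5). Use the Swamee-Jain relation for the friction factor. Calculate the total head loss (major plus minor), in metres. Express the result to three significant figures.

V = 4Q/(πD²) = 1.566 m/s; V²/2g = 0.1250 m
Re = 1.68×10^5, ε/D = 0.00248 → f = 0.02591 (Swamee-Jain)
Major: h_f = f(L/D)·V²/2g = 0.02591·38667·0.1250 = 125.2 m
Minor: ΣK = 13.7; h_m = ΣK·V²/2g = 1.712 m
Total H_L = 125.2 + 1.712 = 126.9 m

H_L ≈ 127 m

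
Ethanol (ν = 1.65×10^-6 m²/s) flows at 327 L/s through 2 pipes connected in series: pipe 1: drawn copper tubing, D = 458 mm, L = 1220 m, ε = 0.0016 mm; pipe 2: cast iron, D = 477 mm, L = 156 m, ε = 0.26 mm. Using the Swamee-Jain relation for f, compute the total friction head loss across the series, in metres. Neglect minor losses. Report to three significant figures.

Pipe 1: V = 1.985 m/s, Re = 5.51×10^5, ε/D = 3.49×10^-6, f = 0.01293, h_1 = f(L/D)V²/2g = 6.914 m
Pipe 2: V = 1.830 m/s, Re = 5.29×10^5, ε/D = 5.45×10^-4, f = 0.01801, h_2 = f(L/D)V²/2g = 1.005 m
Series → Q common, losses add: H = Σh = 7.919 m

H ≈ 7.92 m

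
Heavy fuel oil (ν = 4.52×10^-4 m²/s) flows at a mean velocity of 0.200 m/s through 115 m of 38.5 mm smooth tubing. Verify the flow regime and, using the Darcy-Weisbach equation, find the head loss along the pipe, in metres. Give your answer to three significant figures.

h_f ≈ 22.9 m

Re = VD/ν = 0.200·0.03850/4.52×10^-4 = 17.0 → laminar (Re < 2300)
f = 64/Re = 3.757
h_f = f(L/D)V²/(2g) = 3.757·(115/0.03850)·0.200²/(2·9.81) = 22.88 m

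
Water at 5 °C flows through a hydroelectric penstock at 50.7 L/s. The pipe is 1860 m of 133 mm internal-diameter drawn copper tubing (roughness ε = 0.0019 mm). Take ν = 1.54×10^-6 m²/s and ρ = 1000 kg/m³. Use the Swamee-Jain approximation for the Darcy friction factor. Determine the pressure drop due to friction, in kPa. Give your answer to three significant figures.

Δp ≈ 1340 kPa

V = 4Q/(πD²) = 4·0.0507/(π·0.133²) = 3.649 m/s
Re = VD/ν = 3.649·0.133/1.54×10^-6 = 3.15×10^5 → turbulent
ε/D = 0.0019/133 = 1.43×10^-5
Swamee-Jain: f = 0.01441
h_f = f(L/D)V²/(2g) = 0.01441·(1860/0.133)·3.649²/(2·9.81) = 136.8 m
Δp = ρg·h_f = 1000·9.81·136.8 = 1342 kPa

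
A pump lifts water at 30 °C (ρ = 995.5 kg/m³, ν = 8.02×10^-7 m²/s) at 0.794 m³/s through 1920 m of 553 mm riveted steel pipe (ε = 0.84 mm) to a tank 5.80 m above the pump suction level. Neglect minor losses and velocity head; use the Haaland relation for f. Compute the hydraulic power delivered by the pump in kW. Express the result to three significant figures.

V = 4Q/(πD²) = 3.306 m/s; Re = 2.28×10^6; ε/D = 0.00152; f = 0.02193
h_f = f(L/D)V²/2g = 42.41 m
Total head H = z + h_f = 5.80 + 42.41 = 48.21 m
P_hyd = ρgQH = 995.5·9.81·0.794·48.21 = 373.8 kW

P_hyd ≈ 374 kW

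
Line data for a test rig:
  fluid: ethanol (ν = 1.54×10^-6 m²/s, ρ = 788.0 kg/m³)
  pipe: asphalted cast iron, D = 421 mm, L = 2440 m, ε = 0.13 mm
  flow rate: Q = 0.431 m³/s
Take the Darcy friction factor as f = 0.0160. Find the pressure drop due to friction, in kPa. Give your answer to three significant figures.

V = 4Q/(πD²) = 4·0.431/(π·0.421²) = 3.096 m/s
h_f = f(L/D)V²/(2g) = 0.01600·(2440/0.421)·3.096²/(2·9.81) = 45.31 m
Δp = ρg·h_f = 788.0·9.81·45.31 = 350.2 kPa

Δp ≈ 350 kPa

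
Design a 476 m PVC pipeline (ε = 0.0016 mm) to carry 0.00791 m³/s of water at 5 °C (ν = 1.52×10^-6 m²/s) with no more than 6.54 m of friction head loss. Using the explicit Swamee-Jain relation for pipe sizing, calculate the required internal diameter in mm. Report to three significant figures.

Swamee-Jain (Type III): D = 0.66·[ε^1.25·(LQ²/(gh_f))^4.75 + ν·Q^9.4·(L/(gh_f))^5.2]^0.04
LQ²/(gh_f) = 4.642×10^-4; L/(gh_f) = 7.419
Term 1 = ε^1.25·(…)^4.75 = 8.36×10^-24; Term 2 = ν·Q^9.4·(…)^5.2 = 8.92×10^-22
D = 0.66·(8.36×10^-24 + 8.92×10^-22)^0.04 = 0.09500 m = 95.0 mm
Check: V = 1.12 m/s, Re = 6.97×10^4, f = 0.01937, h_f = 6.16 m ≈ 6.54 m ✓

D ≈ 95.0 mm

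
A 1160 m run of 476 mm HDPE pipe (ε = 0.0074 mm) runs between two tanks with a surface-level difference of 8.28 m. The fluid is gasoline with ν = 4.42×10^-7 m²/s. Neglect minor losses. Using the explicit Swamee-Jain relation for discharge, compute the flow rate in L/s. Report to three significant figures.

Q ≈ 448 L/s

Swamee-Jain (Type II): Q = -0.965·√(gD⁵h_f/L)·ln[ε/(3.7D) + √(3.17ν²L/(gD³h_f))]
√(gD⁵h_f/L) = √(9.81·0.476⁵·8.28/1160) = 0.04137
ε/(3.7D) = 4.20×10^-6; √(3.17ν²L/(gD³h_f)) = 9.06×10^-6
Q = -0.965·0.04137·ln(1.326×10^-5) = 0.4483 m³/s
Check: V = 2.52 m/s, Re = 2.71×10^6, f = 0.01054, h_f = 8.31 m ≈ 8.28 m ✓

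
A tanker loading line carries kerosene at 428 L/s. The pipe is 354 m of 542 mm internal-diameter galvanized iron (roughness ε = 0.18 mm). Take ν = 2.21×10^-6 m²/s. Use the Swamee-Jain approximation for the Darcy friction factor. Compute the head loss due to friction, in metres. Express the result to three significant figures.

V = 4Q/(πD²) = 4·0.428/(π·0.542²) = 1.855 m/s
Re = VD/ν = 1.855·0.542/2.21×10^-6 = 4.55×10^5 → turbulent
ε/D = 0.18/542 = 3.32×10^-4
Swamee-Jain: f = 0.01673
h_f = f(L/D)V²/(2g) = 0.01673·(354/0.542)·1.855²/(2·9.81) = 1.916 m

h_f ≈ 1.92 m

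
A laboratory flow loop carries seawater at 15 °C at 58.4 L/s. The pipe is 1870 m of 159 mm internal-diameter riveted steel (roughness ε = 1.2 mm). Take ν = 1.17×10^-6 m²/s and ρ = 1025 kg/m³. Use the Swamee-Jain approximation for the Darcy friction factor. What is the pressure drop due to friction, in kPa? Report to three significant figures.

Δp ≈ 1820 kPa

V = 4Q/(πD²) = 4·0.0584/(π·0.159²) = 2.941 m/s
Re = VD/ν = 2.941·0.159/1.17×10^-6 = 4.00×10^5 → turbulent
ε/D = 1.2/159 = 0.00755
Swamee-Jain: f = 0.03482
h_f = f(L/D)V²/(2g) = 0.03482·(1870/0.159)·2.941²/(2·9.81) = 180.6 m
Δp = ρg·h_f = 1025·9.81·180.6 = 1816 kPa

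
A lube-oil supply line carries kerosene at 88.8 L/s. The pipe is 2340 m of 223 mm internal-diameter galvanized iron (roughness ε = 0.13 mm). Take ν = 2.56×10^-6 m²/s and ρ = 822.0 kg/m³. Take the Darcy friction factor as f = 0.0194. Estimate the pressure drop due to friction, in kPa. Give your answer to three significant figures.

Δp ≈ 432 kPa

V = 4Q/(πD²) = 4·0.0888/(π·0.223²) = 2.274 m/s
h_f = f(L/D)V²/(2g) = 0.01940·(2340/0.223)·2.274²/(2·9.81) = 53.63 m
Δp = ρg·h_f = 822.0·9.81·53.63 = 432.5 kPa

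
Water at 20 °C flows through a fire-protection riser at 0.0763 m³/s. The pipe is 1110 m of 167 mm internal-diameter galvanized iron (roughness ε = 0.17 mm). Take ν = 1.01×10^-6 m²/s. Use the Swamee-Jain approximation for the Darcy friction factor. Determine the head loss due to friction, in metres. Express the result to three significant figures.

h_f ≈ 83.7 m

V = 4Q/(πD²) = 4·0.0763/(π·0.167²) = 3.483 m/s
Re = VD/ν = 3.483·0.167/1.01×10^-6 = 5.76×10^5 → turbulent
ε/D = 0.17/167 = 0.00102
Swamee-Jain: f = 0.02035
h_f = f(L/D)V²/(2g) = 0.02035·(1110/0.167)·3.483²/(2·9.81) = 83.66 m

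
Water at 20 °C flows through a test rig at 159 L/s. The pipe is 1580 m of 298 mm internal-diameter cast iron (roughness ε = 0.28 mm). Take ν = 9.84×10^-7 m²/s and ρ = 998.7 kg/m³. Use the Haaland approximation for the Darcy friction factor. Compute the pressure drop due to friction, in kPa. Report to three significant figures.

Δp ≈ 272 kPa

V = 4Q/(πD²) = 4·0.159/(π·0.298²) = 2.280 m/s
Re = VD/ν = 2.280·0.298/9.84×10^-7 = 6.90×10^5 → turbulent
ε/D = 0.28/298 = 9.40×10^-4
Haaland: f = 0.01978
h_f = f(L/D)V²/(2g) = 0.01978·(1580/0.298)·2.280²/(2·9.81) = 27.78 m
Δp = ρg·h_f = 998.7·9.81·27.78 = 272.2 kPa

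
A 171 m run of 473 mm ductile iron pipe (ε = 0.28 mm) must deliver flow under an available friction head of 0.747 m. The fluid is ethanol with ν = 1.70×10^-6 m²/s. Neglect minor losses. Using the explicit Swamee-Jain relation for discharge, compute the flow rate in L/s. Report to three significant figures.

Q ≈ 261 L/s

Swamee-Jain (Type II): Q = -0.965·√(gD⁵h_f/L)·ln[ε/(3.7D) + √(3.17ν²L/(gD³h_f))]
√(gD⁵h_f/L) = √(9.81·0.473⁵·0.747/171) = 0.03185
ε/(3.7D) = 1.60×10^-4; √(3.17ν²L/(gD³h_f)) = 4.49×10^-5
Q = -0.965·0.03185·ln(2.049×10^-4) = 0.2611 m³/s
Check: V = 1.49 m/s, Re = 4.13×10^5, f = 0.01850, h_f = 0.752 m ≈ 0.747 m ✓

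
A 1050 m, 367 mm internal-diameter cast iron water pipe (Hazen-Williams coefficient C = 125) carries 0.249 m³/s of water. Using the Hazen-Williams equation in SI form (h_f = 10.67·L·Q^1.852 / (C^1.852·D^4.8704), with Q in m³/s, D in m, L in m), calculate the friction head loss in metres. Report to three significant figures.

h_f = 10.67·1050·0.249^1.852 / (125^1.852·0.367^4.8704) = 14.72 m

h_f ≈ 14.7 m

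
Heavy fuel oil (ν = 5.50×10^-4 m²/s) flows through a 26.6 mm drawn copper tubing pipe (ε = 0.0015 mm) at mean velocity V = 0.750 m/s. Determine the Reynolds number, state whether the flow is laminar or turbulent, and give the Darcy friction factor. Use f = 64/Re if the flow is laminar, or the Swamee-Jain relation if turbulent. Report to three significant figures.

Re ≈ 36.3; laminar; f = 64/Re ≈ 1.76

Re = VD/ν = 0.7500·0.0266/5.50×10^-4 = 36.3
Re < 2300 → laminar → f = 64/Re = 1.764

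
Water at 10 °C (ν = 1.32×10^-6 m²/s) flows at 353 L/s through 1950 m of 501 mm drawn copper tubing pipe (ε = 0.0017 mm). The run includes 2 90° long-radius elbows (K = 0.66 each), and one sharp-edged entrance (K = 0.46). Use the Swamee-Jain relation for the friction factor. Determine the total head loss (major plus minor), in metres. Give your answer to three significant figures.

H_L ≈ 8.22 m

V = 4Q/(πD²) = 1.791 m/s; V²/2g = 0.1634 m
Re = 6.80×10^5, ε/D = 3.39×10^-6 → f = 0.01247 (Swamee-Jain)
Major: h_f = f(L/D)·V²/2g = 0.01247·3892·0.1634 = 7.930 m
Minor: ΣK = 1.78; h_m = ΣK·V²/2g = 0.2909 m
Total H_L = 7.930 + 0.2909 = 8.221 m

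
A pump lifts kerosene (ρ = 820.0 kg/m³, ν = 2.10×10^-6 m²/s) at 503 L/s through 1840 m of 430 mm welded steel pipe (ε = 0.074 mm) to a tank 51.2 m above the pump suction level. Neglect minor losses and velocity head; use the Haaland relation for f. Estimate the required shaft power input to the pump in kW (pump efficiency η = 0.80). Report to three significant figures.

P_shaft ≈ 452 kW

V = 4Q/(πD²) = 3.464 m/s; Re = 7.09×10^5; ε/D = 1.72×10^-4; f = 0.01460
h_f = f(L/D)V²/2g = 38.20 m
Total head H = z + h_f = 51.2 + 38.20 = 89.40 m
P_hyd = ρgQH = 820.0·9.81·0.503·89.40 = 361.7 kW
P_shaft = P_hyd/η = 361.7/0.80 = 452.2 kW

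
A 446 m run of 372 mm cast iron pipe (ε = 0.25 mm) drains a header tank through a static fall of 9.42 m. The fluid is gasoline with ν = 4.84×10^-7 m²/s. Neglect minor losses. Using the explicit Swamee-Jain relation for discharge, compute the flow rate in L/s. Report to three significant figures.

Swamee-Jain (Type II): Q = -0.965·√(gD⁵h_f/L)·ln[ε/(3.7D) + √(3.17ν²L/(gD³h_f))]
√(gD⁵h_f/L) = √(9.81·0.372⁵·9.42/446) = 0.03842
ε/(3.7D) = 1.82×10^-4; √(3.17ν²L/(gD³h_f)) = 8.34×10^-6
Q = -0.965·0.03842·ln(1.900×10^-4) = 0.3177 m³/s
Check: V = 2.92 m/s, Re = 2.25×10^6, f = 0.01811, h_f = 9.46 m ≈ 9.42 m ✓

Q ≈ 318 L/s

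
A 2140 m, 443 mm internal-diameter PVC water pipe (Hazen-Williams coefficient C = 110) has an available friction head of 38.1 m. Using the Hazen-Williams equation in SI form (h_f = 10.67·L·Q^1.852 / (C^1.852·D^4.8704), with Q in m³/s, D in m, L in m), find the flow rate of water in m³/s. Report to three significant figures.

Q ≈ 0.409 m³/s

Rearranging: Q = [h_f·C^1.852·D^4.8704 / (10.67·L)]^(1/1.852)
Q = [38.1·110^1.852·0.443^4.8704 / (10.67·2140)]^0.540 = 0.4090 m³/s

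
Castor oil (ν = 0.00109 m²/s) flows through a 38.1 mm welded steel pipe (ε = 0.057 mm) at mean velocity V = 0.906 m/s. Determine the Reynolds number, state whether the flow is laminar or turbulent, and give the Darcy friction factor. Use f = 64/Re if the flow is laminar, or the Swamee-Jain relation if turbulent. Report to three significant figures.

Re ≈ 31.7; laminar; f = 64/Re ≈ 2.02

Re = VD/ν = 0.9060·0.0381/0.00109 = 31.7
Re < 2300 → laminar → f = 64/Re = 2.021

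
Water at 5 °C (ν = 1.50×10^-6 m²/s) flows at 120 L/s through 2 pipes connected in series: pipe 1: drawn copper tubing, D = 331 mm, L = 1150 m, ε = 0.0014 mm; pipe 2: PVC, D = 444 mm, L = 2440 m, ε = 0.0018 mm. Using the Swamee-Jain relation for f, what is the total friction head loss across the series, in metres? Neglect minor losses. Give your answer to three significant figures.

H ≈ 7.50 m

Pipe 1: V = 1.395 m/s, Re = 3.08×10^5, ε/D = 4.23×10^-6, f = 0.01436, h_1 = f(L/D)V²/2g = 4.944 m
Pipe 2: V = 0.7750 m/s, Re = 2.29×10^5, ε/D = 4.05×10^-6, f = 0.01517, h_2 = f(L/D)V²/2g = 2.552 m
Series → Q common, losses add: H = Σh = 7.496 m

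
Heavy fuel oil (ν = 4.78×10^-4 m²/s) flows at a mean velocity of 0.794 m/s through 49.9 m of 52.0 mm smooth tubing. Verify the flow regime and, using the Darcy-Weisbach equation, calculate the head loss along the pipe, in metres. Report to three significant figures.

Re = VD/ν = 0.794·0.05200/4.78×10^-4 = 86.4 → laminar (Re < 2300)
f = 64/Re = 0.7409
h_f = f(L/D)V²/(2g) = 0.7409·(49.9/0.05200)·0.794²/(2·9.81) = 22.85 m

h_f ≈ 22.8 m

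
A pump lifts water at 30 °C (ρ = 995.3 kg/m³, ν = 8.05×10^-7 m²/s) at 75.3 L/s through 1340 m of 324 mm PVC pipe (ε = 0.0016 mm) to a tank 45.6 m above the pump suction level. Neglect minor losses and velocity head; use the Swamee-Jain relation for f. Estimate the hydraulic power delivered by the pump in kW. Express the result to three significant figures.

V = 4Q/(πD²) = 0.9133 m/s; Re = 3.68×10^5; ε/D = 4.94×10^-6; f = 0.01391
h_f = f(L/D)V²/2g = 2.445 m
Total head H = z + h_f = 45.6 + 2.445 = 48.05 m
P_hyd = ρgQH = 995.3·9.81·0.0753·48.05 = 35.32 kW

P_hyd ≈ 35.3 kW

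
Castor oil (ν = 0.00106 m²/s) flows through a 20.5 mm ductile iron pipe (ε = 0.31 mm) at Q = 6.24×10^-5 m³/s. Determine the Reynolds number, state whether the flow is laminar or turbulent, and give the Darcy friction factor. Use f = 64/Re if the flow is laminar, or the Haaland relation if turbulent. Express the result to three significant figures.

V = 4Q/(πD²) = 0.1891 m/s
Re = VD/ν = 0.1891·0.0205/0.00106 = 3.66
Re < 2300 → laminar → f = 64/Re = 17.50

Re ≈ 3.66; laminar; f = 64/Re ≈ 17.5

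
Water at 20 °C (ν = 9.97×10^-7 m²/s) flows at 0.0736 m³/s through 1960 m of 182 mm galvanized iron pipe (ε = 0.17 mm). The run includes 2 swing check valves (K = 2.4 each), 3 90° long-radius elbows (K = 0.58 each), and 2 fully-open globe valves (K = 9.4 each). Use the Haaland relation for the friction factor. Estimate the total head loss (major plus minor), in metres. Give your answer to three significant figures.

H_L ≈ 97.7 m

V = 4Q/(πD²) = 2.829 m/s; V²/2g = 0.4079 m
Re = 5.16×10^5, ε/D = 9.34×10^-4 → f = 0.01988 (Haaland)
Major: h_f = f(L/D)·V²/2g = 0.01988·10769·0.4079 = 87.35 m
Minor: ΣK = 25.3; h_m = ΣK·V²/2g = 10.34 m
Total H_L = 87.35 + 10.34 = 97.69 m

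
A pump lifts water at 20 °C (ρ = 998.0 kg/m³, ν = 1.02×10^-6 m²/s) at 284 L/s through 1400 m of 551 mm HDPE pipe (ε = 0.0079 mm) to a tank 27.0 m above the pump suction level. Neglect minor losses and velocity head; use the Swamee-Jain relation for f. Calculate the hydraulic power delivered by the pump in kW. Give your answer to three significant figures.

P_hyd ≈ 81.6 kW

V = 4Q/(πD²) = 1.191 m/s; Re = 6.43×10^5; ε/D = 1.43×10^-5; f = 0.01279
h_f = f(L/D)V²/2g = 2.349 m
Total head H = z + h_f = 27.0 + 2.349 = 29.35 m
P_hyd = ρgQH = 998.0·9.81·0.284·29.35 = 81.60 kW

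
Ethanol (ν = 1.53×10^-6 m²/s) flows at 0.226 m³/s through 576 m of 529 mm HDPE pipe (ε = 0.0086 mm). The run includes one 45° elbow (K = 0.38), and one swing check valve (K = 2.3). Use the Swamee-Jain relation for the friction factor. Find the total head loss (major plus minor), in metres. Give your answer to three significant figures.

H_L ≈ 0.974 m

V = 4Q/(πD²) = 1.028 m/s; V²/2g = 0.05389 m
Re = 3.56×10^5, ε/D = 1.63×10^-5 → f = 0.01414 (Swamee-Jain)
Major: h_f = f(L/D)·V²/2g = 0.01414·1089·0.05389 = 0.8296 m
Minor: ΣK = 2.68; h_m = ΣK·V²/2g = 0.1444 m
Total H_L = 0.8296 + 0.1444 = 0.9740 m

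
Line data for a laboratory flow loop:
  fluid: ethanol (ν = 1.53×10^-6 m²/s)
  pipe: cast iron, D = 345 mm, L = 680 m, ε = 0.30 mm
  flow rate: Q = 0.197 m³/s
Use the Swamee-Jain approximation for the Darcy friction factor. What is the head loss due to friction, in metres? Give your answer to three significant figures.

h_f ≈ 8.83 m

V = 4Q/(πD²) = 4·0.197/(π·0.345²) = 2.107 m/s
Re = VD/ν = 2.107·0.345/1.53×10^-6 = 4.75×10^5 → turbulent
ε/D = 0.30/345 = 8.70×10^-4
Swamee-Jain: f = 0.01980
h_f = f(L/D)V²/(2g) = 0.01980·(680/0.345)·2.107²/(2·9.81) = 8.833 m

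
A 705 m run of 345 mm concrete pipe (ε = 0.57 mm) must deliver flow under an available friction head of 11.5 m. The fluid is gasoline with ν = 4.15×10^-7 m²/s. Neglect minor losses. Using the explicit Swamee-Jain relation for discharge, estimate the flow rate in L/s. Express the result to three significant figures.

Q ≈ 208 L/s

Swamee-Jain (Type II): Q = -0.965·√(gD⁵h_f/L)·ln[ε/(3.7D) + √(3.17ν²L/(gD³h_f))]
√(gD⁵h_f/L) = √(9.81·0.345⁵·11.5/705) = 0.02797
ε/(3.7D) = 4.47×10^-4; √(3.17ν²L/(gD³h_f)) = 9.12×10^-6
Q = -0.965·0.02797·ln(4.556×10^-4) = 0.2076 m³/s
Check: V = 2.22 m/s, Re = 1.85×10^6, f = 0.02244, h_f = 11.5 m ≈ 11.5 m ✓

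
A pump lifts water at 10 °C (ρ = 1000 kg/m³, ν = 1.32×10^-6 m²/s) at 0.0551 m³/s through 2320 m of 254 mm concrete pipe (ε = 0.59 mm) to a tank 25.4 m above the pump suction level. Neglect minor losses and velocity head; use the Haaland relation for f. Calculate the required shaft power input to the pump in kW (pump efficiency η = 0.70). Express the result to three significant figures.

V = 4Q/(πD²) = 1.087 m/s; Re = 2.09×10^5; ε/D = 0.00232; f = 0.02511
h_f = f(L/D)V²/2g = 13.82 m
Total head H = z + h_f = 25.4 + 13.82 = 39.22 m
P_hyd = ρgQH = 1000·9.81·0.0551·39.22 = 21.20 kW
P_shaft = P_hyd/η = 21.20/0.70 = 30.29 kW

P_shaft ≈ 30.3 kW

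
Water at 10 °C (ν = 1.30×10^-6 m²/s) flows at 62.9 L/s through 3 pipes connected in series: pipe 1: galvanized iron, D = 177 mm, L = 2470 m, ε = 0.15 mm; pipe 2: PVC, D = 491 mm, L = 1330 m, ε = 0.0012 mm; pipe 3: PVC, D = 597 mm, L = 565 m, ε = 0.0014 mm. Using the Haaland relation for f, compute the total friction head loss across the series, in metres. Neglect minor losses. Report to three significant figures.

Pipe 1: V = 2.556 m/s, Re = 3.48×10^5, ε/D = 8.47×10^-4, f = 0.01973, h_1 = f(L/D)V²/2g = 91.71 m
Pipe 2: V = 0.3322 m/s, Re = 1.25×10^5, ε/D = 2.44×10^-6, f = 0.01702, h_2 = f(L/D)V²/2g = 0.2593 m
Pipe 3: V = 0.2247 m/s, Re = 1.03×10^5, ε/D = 2.35×10^-6, f = 0.01772, h_3 = f(L/D)V²/2g = 0.04315 m
Series → Q common, losses add: H = Σh = 92.01 m

H ≈ 92.0 m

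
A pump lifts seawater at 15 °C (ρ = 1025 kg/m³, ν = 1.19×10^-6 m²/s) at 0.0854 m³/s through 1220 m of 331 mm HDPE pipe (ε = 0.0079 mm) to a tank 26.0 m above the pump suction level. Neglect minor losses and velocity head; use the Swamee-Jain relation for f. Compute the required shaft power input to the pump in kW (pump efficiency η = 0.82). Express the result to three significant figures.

V = 4Q/(πD²) = 0.9925 m/s; Re = 2.76×10^5; ε/D = 2.39×10^-5; f = 0.01486
h_f = f(L/D)V²/2g = 2.750 m
Total head H = z + h_f = 26.0 + 2.750 = 28.75 m
P_hyd = ρgQH = 1025·9.81·0.0854·28.75 = 24.69 kW
P_shaft = P_hyd/η = 24.69/0.82 = 30.11 kW

P_shaft ≈ 30.1 kW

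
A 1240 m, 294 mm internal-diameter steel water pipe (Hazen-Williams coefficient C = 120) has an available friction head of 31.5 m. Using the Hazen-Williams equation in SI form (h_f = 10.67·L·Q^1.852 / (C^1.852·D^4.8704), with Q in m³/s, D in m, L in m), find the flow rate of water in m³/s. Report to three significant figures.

Rearranging: Q = [h_f·C^1.852·D^4.8704 / (10.67·L)]^(1/1.852)
Q = [31.5·120^1.852·0.294^4.8704 / (10.67·1240)]^0.540 = 0.1839 m³/s

Q ≈ 0.184 m³/s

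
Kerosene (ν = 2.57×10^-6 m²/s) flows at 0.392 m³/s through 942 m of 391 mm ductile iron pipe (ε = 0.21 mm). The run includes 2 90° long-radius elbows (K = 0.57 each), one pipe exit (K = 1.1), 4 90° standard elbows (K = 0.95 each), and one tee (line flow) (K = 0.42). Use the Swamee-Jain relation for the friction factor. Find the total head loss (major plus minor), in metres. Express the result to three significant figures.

H_L ≈ 27.1 m

V = 4Q/(πD²) = 3.265 m/s; V²/2g = 0.5432 m
Re = 4.97×10^5, ε/D = 5.37×10^-4 → f = 0.01801 (Swamee-Jain)
Major: h_f = f(L/D)·V²/2g = 0.01801·2409·0.5432 = 23.57 m
Minor: ΣK = 6.46; h_m = ΣK·V²/2g = 3.509 m
Total H_L = 23.57 + 3.509 = 27.08 m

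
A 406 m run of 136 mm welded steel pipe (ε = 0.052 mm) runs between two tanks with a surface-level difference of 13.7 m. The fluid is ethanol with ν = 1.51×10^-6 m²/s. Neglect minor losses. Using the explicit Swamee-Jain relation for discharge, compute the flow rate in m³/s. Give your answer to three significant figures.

Q ≈ 0.0323 m³/s

Swamee-Jain (Type II): Q = -0.965·√(gD⁵h_f/L)·ln[ε/(3.7D) + √(3.17ν²L/(gD³h_f))]
√(gD⁵h_f/L) = √(9.81·0.136⁵·13.7/406) = 0.003924
ε/(3.7D) = 1.03×10^-4; √(3.17ν²L/(gD³h_f)) = 9.32×10^-5
Q = -0.965·0.003924·ln(1.965×10^-4) = 0.03232 m³/s
Check: V = 2.23 m/s, Re = 2.00×10^5, f = 0.01828, h_f = 13.8 m ≈ 13.7 m ✓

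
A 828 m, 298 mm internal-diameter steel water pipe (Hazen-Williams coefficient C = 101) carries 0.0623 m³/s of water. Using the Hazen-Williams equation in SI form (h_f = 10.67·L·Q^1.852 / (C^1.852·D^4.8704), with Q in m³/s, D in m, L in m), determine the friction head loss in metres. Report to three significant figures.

h_f = 10.67·828·0.0623^1.852 / (101^1.852·0.298^4.8704) = 3.651 m

h_f ≈ 3.65 m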